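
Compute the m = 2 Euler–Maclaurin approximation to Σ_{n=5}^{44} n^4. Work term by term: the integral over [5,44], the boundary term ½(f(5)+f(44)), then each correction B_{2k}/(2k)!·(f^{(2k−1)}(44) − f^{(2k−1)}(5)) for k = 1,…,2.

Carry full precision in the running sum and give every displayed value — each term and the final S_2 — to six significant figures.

S_2 ≈ 3.48853e+07

The integral term ∫_5^44 x^4 dx = 3.29826e+07.
½[f(5) + f(44)] = ½[625.000 + 3.74810e+06] = 1.87436e+06.
So far: 3.48570e+07.
k=1: B_{2}/(2)! × [f^{(1)}(44) − f^{(1)}(5)] = 1/12 × (340736 − 500.000) = 28353.0.
Running total after k=1: 3.48853e+07.
k=2: B_{4}/(4)! × [f^{(3)}(44) − f^{(3)}(5)] = −1/720 × (1056.00 − 120.000) = -1.30000.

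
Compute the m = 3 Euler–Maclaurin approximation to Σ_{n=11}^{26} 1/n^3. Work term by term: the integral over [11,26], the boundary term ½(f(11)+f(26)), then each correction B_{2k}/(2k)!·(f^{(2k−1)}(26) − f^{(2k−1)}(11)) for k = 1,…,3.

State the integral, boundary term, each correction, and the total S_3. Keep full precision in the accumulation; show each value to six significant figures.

S_3 ≈ 0.00381317

∫_11^26 1/x^3 dx evaluates to 0.00339259.
Endpoint term: (f(11) + f(26))/2 = (0.000751315 + 5.68958e-05)/2 = 0.000404105.
So far: 0.00379669.
Correction k=1: B_{2}/2! · (f^{(1)}(26) − f^{(1)}(11)) = 1/12 · (-6.56490e-06 − (-0.000204904)) = 1.65283e-05.
Partial sum through k=1: 0.00381322.
Correction k=2: B_{4}/4! · (f^{(3)}(26) − f^{(3)}(11)) = −1/720 · (-1.94228e-07 − (-3.38684e-05)) = -4.67697e-08.
Partial sum through k=2: 0.00381317.
Correction k=3: B_{6}/6! · (f^{(5)}(26) − f^{(5)}(11)) = 1/30240 · (-1.20674e-08 − (-1.17560e-05)) = 3.88357e-10.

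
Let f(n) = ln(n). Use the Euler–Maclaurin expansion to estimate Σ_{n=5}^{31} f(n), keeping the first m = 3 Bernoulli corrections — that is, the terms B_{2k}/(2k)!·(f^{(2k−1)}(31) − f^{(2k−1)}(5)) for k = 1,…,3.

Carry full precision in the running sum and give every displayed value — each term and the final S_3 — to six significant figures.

The integral term ∫_5^31 ln(x) dx = 72.4064.
Boundary: ½(f(5) + f(31)) = ½(1.60944 + 3.43399) = 2.52171.
So far: 74.9281.
Order-1 term: 1/12 · (0.0322581 − 0.200000) = -0.0139785.
Running total after k=1: 74.9141.
Order-2 term: −1/720 · (6.71344e-05 − 0.0160000) = 2.21290e-05.
Running total after k=2: 74.9142.
Order-3 term: 1/30240 · (8.38306e-07 − 0.00768000) = -2.53941e-07.

S_3 ≈ 74.9142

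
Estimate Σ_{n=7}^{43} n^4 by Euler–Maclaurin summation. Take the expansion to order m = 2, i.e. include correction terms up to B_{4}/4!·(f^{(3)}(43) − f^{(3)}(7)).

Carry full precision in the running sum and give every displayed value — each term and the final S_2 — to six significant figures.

S_2 ≈ 3.11353e+07

Integral: ∫_7^43 x^4 dx = 2.93983e+07.
½[f(7) + f(43)] = ½[2401.00 + 3.41880e+06] = 1.71060e+06.
Running total after boundary: 3.11089e+07.
k=1: B_{2}/(2)! × [f^{(1)}(43) − f^{(1)}(7)] = 1/12 × (318028 − 1372.00) = 26388.0.
Running total after k=1: 3.11353e+07.
k=2: B_{4}/(4)! × [f^{(3)}(43) − f^{(3)}(7)] = −1/720 × (1032.00 − 168.000) = -1.20000.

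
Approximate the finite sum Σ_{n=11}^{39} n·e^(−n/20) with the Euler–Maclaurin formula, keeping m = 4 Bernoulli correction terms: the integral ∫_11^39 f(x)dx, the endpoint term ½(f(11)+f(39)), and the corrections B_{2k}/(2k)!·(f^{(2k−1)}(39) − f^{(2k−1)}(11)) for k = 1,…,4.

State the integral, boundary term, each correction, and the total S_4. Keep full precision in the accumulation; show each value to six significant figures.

S_4 ≈ 195.740

Integral: ∫_11^39 x·e^(−x/20) dx = 189.825.
Endpoint term: (f(11) + f(39))/2 = (6.34645 + 5.54869)/2 = 5.94757.
Running total after boundary: 195.773.
Correction k=1: B_{2}/2! · (f^{(1)}(39) − f^{(1)}(11)) = 1/12 · (-0.135160 − 0.259627) = -0.0328990.
Partial sum through k=1: 195.740.
Correction k=2: B_{4}/4! · (f^{(3)}(39) − f^{(3)}(11)) = −1/720 · (0.000373469 − 0.00353382) = 4.38937e-06.
Partial sum through k=2: 195.740.
Correction k=3: B_{6}/6! · (f^{(5)}(39) − f^{(5)}(11)) = 1/30240 · (2.71210e-06 − 1.60464e-05) = -4.40950e-10.
Partial sum through k=3: 195.740.
Correction k=4: B_{8}/8! · (f^{(7)}(39) − f^{(7)}(11)) = −1/1209600 · (1.12263e-08 − 5.81457e-08) = 3.87892e-14.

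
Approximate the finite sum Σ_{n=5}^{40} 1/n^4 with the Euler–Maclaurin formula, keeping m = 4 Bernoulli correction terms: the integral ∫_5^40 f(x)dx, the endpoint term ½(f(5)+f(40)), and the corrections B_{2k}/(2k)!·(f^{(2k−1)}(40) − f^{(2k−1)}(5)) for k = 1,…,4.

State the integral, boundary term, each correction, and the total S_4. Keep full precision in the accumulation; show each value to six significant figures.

S_4 ≈ 0.00356629

Integral: ∫_5^40 1/x^4 dx = 0.00266146.
Endpoint term: (f(5) + f(40))/2 = (0.00160000 + 3.90625e-07)/2 = 0.000800195.
Integral + boundary = 0.00346165.
k=1: B_{2}/(2)! × [f^{(1)}(40) − f^{(1)}(5)] = 1/12 × (-3.90625e-08 − (-0.00128000)) = 0.000106663.
Partial sum through k=1: 0.00356832.
k=2: B_{4}/(4)! × [f^{(3)}(40) − f^{(3)}(5)] = −1/720 × (-7.32422e-10 − (-0.00153600)) = -2.13333e-06.
Partial sum through k=2: 0.00356618.
k=3: B_{6}/(6)! × [f^{(5)}(40) − f^{(5)}(5)] = 1/30240 × (-2.56348e-11 − (-0.00344064)) = 1.13778e-07.
Partial sum through k=3: 0.00356630.
k=4: B_{8}/(8)! × [f^{(7)}(40) − f^{(7)}(5)] = −1/1209600 × (-1.44196e-12 − (-0.0123863)) = -1.02400e-08.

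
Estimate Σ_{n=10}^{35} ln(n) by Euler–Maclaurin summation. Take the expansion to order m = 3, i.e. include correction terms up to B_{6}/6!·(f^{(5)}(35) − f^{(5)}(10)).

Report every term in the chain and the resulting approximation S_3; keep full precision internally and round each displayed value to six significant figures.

∫_10^35 ln(x) dx evaluates to 76.4113.
Boundary: ½(f(10) + f(35)) = ½(2.30259 + 3.55535) = 2.92897.
So far: 79.3403.
Correction k=1: B_{2}/2! · (f^{(1)}(35) − f^{(1)}(10)) = 1/12 · (0.0285714 − 0.100000) = -0.00595238.
Partial sum through k=1: 79.3343.
Correction k=2: B_{4}/4! · (f^{(3)}(35) − f^{(3)}(10)) = −1/720 · (4.66472e-05 − 0.00200000) = 2.71299e-06.
Partial sum through k=2: 79.3343.
Correction k=3: B_{6}/6! · (f^{(5)}(35) − f^{(5)}(10)) = 1/30240 · (4.56952e-07 − 0.000240000) = -7.92140e-09.

S_3 ≈ 79.3343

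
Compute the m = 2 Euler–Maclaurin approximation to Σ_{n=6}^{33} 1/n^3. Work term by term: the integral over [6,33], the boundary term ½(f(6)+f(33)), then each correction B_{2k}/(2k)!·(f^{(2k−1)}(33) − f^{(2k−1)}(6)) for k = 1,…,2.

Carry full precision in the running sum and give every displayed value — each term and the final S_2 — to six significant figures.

S_2 ≈ 0.0159494

Integral: ∫_6^33 1/x^3 dx = 0.0134298.
½[f(6) + f(33)] = ½[0.00462963 + 2.78265e-05] = 0.00232873.
So far: 0.0157585.
Correction k=1: B_{2}/2! · (f^{(1)}(33) − f^{(1)}(6)) = 1/12 · (-2.52968e-06 − (-0.00231481)) = 0.000192690.
Running total after k=1: 0.0159512.
Correction k=2: B_{4}/4! · (f^{(3)}(33) − f^{(3)}(6)) = −1/720 · (-4.64588e-08 − (-0.00128601)) = -1.78606e-06.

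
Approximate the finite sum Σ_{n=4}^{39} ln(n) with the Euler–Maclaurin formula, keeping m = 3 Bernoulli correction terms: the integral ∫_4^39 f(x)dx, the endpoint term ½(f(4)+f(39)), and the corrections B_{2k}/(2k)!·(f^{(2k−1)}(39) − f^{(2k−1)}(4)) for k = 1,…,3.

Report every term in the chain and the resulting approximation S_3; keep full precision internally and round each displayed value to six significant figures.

S_3 ≈ 104.840

Integral: ∫_4^39 ln(x) dx = 102.334.
Endpoint term: (f(4) + f(39))/2 = (1.38629 + 3.66356)/2 = 2.52493.
Integral + boundary = 104.859.
Order-1 term: 1/12 · (0.0256410 − 0.250000) = -0.0186966.
Running total after k=1: 104.840.
Order-2 term: −1/720 · (3.37160e-05 − 0.0312500) = 4.33559e-05.
Running total after k=2: 104.840.
Order-3 term: 1/30240 · (2.66004e-07 − 0.0234375) = -7.75041e-07.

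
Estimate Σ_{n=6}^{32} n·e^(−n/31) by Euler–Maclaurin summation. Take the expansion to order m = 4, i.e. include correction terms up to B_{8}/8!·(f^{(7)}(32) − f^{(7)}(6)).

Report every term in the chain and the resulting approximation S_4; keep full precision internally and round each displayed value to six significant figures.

S_4 ≈ 257.615

The integral term ∫_6^32 x·e^(−x/31) dx = 249.500.
Boundary: ½(f(6) + f(32)) = ½(4.94418 + 11.3985) = 8.17132.
Integral + boundary = 257.672.
k=1: B_{2}/(2)! × [f^{(1)}(32) − f^{(1)}(6)] = 1/12 × (-0.0114904 − 0.664540) = -0.0563359.
After k=1: 257.615.
k=2: B_{4}/(4)! × [f^{(3)}(32) − f^{(3)}(6)] = −1/720 × (0.000729358 − 0.00240645) = 2.32930e-06.
After k=2: 257.615.
k=3: B_{6}/(6)! × [f^{(5)}(32) − f^{(5)}(6)] = 1/30240 × (1.53036e-06 − 4.28865e-06) = -9.12135e-11.
After k=3: 257.615.
k=4: B_{8}/(8)! × [f^{(7)}(32) − f^{(7)}(6)] = −1/1209600 × (2.39517e-09 − 6.31966e-09) = 3.24445e-15.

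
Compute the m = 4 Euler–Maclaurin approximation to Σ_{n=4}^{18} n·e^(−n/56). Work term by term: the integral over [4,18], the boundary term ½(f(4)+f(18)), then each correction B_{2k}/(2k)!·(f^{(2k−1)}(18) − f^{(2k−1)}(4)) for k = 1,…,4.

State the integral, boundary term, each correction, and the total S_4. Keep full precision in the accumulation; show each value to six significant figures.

S_4 ≈ 131.862

∫_4^18 x·e^(−x/56) dx evaluates to 123.505.
Boundary: ½(f(4) + f(18)) = ½(3.72425 + 13.0520) = 8.38814.
Running total after boundary: 131.893.
k=1: B_{2}/(2)! × [f^{(1)}(18) − f^{(1)}(4)] = 1/12 × (0.492041 − 0.864558) = -0.0310431.
Running total after k=1: 131.862.
k=2: B_{4}/(4)! × [f^{(3)}(18) − f^{(3)}(4)] = −1/720 × (0.000619345 − 0.000869478) = 3.47408e-07.
Running total after k=2: 131.862.
k=3: B_{6}/(6)! × [f^{(5)}(18) − f^{(5)}(4)] = 1/30240 × (3.44958e-07 − 4.66603e-07) = -4.02266e-12.
Running total after k=3: 131.862.
k=4: B_{8}/(8)! × [f^{(7)}(18) − f^{(7)}(4)] = −1/1209600 × (1.57022e-10 − 2.09168e-10) = 4.31097e-17.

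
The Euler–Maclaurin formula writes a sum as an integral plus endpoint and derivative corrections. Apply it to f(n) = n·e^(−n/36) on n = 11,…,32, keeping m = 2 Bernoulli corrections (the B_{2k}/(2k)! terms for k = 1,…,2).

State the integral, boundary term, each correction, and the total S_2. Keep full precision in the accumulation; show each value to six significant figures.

S_2 ≈ 250.708

Integral: ∫_11^32 x·e^(−x/36) dx = 240.117.
Boundary: ½(f(11) + f(32)) = ½(8.10385 + 13.1556) = 10.6297.
Running total after boundary: 250.747.
k=1: B_{2}/(2)! × [f^{(1)}(32) − f^{(1)}(11)] = 1/12 × (0.0456791 − 0.511607) = -0.0388273.
Partial sum through k=1: 250.708.
k=2: B_{4}/(4)! × [f^{(3)}(32) − f^{(3)}(11)] = −1/720 × (0.000669679 − 0.00153166) = 1.19720e-06.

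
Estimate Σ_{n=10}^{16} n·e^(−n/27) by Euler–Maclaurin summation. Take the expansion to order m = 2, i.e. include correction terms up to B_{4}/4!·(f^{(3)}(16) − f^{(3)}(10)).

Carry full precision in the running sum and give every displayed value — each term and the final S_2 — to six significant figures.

Integral: ∫_10^16 x·e^(−x/27) dx = 47.8805.
Boundary: ½(f(10) + f(16)) = ½(6.90479 + 8.84627) = 7.87553.
Running total after boundary: 55.7560.
k=1: B_{2}/(2)! × [f^{(1)}(16) − f^{(1)}(10)] = 1/12 × (0.225252 − 0.434746) = -0.0174578.
Partial sum through k=1: 55.7385.
k=2: B_{4}/(4)! × [f^{(3)}(16) − f^{(3)}(10)] = −1/720 × (0.00182584 − 0.00249068) = 9.23385e-07.

S_2 ≈ 55.7385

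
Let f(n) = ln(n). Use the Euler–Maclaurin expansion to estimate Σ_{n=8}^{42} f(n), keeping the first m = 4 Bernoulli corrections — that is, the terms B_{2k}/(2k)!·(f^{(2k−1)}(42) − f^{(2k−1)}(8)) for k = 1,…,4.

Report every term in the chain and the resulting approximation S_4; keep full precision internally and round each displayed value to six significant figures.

Integral: ∫_8^42 ln(x) dx = 106.347.
Boundary: ½(f(8) + f(42)) = ½(2.07944 + 3.73767) = 2.90856.
Running total after boundary: 109.255.
k=1: B_{2}/(2)! × [f^{(1)}(42) − f^{(1)}(8)] = 1/12 × (0.0238095 − 0.125000) = -0.00843254.
Running total after k=1: 109.247.
k=2: B_{4}/(4)! × [f^{(3)}(42) − f^{(3)}(8)] = −1/720 × (2.69949e-05 − 0.00390625) = 5.38785e-06.
Running total after k=2: 109.247.
k=3: B_{6}/(6)! × [f^{(5)}(42) − f^{(5)}(8)] = 1/30240 × (1.83639e-07 − 0.000732422) = -2.42142e-08.
Running total after k=3: 109.247.
k=4: B_{8}/(8)! × [f^{(7)}(42) − f^{(7)}(8)] = −1/1209600 × (3.12311e-09 − 0.000343323) = 2.83829e-10.

S_4 ≈ 109.247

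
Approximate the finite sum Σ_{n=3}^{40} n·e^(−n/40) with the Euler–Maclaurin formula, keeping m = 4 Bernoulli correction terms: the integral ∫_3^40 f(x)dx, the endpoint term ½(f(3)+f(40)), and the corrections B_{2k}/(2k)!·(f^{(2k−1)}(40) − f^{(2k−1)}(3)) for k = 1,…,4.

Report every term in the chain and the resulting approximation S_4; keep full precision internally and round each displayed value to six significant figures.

The integral term ∫_3^40 x·e^(−x/40) dx = 418.505.
½[f(3) + f(40)] = ½[2.78323 + 14.7152] = 8.74920.
Integral + boundary = 427.254.
Correction k=1: B_{2}/2! · (f^{(1)}(40) − f^{(1)}(3)) = 1/12 · (0.00000 − 0.858163) = -0.0715136.
Running total after k=1: 427.182.
Correction k=2: B_{4}/4! · (f^{(3)}(40) − f^{(3)}(3)) = −1/720 · (0.000459849 − 0.00169603) = 1.71692e-06.
Running total after k=2: 427.182.
Correction k=3: B_{6}/6! · (f^{(5)}(40) − f^{(5)}(3)) = 1/30240 · (5.74812e-07 − 1.78482e-06) = -4.00135e-11.
Running total after k=3: 427.182.
Correction k=4: B_{8}/8! · (f^{(7)}(40) − f^{(7)}(3)) = −1/1209600 · (5.38886e-10 − 1.56851e-09) = 8.51212e-16.

S_4 ≈ 427.182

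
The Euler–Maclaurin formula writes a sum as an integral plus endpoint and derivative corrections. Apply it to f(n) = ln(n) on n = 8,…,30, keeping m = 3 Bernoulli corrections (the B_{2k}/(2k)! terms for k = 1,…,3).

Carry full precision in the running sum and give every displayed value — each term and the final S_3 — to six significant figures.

S_3 ≈ 66.1331

Integral: ∫_8^30 ln(x) dx = 63.4004.
½[f(8) + f(30)] = ½[2.07944 + 3.40120] = 2.74032.
Running total after boundary: 66.1407.
Correction k=1: B_{2}/2! · (f^{(1)}(30) − f^{(1)}(8)) = 1/12 · (0.0333333 − 0.125000) = -0.00763889.
Running total after k=1: 66.1331.
Correction k=2: B_{4}/4! · (f^{(3)}(30) − f^{(3)}(8)) = −1/720 · (7.40741e-05 − 0.00390625) = 5.32247e-06.
Running total after k=2: 66.1331.
Correction k=3: B_{6}/6! · (f^{(5)}(30) − f^{(5)}(8)) = 1/30240 · (9.87654e-07 − 0.000732422) = -2.41876e-08.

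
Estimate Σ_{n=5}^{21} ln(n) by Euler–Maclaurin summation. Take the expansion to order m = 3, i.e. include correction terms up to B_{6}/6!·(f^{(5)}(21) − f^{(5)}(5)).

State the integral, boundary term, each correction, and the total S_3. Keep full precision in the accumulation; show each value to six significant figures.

S_3 ≈ 42.2021

The integral term ∫_5^21 ln(x) dx = 39.8878.
½[f(5) + f(21)] = ½[1.60944 + 3.04452] = 2.32698.
Integral + boundary = 42.2148.
k=1: B_{2}/(2)! × [f^{(1)}(21) − f^{(1)}(5)] = 1/12 × (0.0476190 − 0.200000) = -0.0126984.
After k=1: 42.2021.
k=2: B_{4}/(4)! × [f^{(3)}(21) − f^{(3)}(5)] = −1/720 × (0.000215959 − 0.0160000) = 2.19223e-05.
After k=2: 42.2021.
k=3: B_{6}/(6)! × [f^{(5)}(21) − f^{(5)}(5)] = 1/30240 × (5.87645e-06 − 0.00768000) = -2.53774e-07.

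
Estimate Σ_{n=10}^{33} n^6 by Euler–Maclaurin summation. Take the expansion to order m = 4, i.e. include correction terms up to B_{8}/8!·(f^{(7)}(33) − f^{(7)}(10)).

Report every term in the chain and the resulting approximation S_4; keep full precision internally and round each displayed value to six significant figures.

Integral: ∫_10^33 x^6 dx = 6.08692e+09.
½[f(10) + f(33)] = ½[1.00000e+06 + 1.29147e+09] = 6.46234e+08.
Integral + boundary = 6.73315e+09.
Correction k=1: B_{2}/2! · (f^{(1)}(33) − f^{(1)}(10)) = 1/12 · (2.34812e+08 − 600000) = 1.95177e+07.
After k=1: 6.75267e+09.
Correction k=2: B_{4}/4! · (f^{(3)}(33) − f^{(3)}(10)) = −1/720 · (4.31244e+06 − 120000) = -5822.83.
After k=2: 6.75267e+09.
Correction k=3: B_{6}/6! · (f^{(5)}(33) − f^{(5)}(10)) = 1/30240 · (23760.0 − 7200.00) = 0.547619.
After k=3: 6.75267e+09.
Correction k=4: B_{8}/8! · (f^{(7)}(33) − f^{(7)}(10)) = −1/1209600 · (0.00000 − 0.00000) = 0.00000.

S_4 ≈ 6.75267e+09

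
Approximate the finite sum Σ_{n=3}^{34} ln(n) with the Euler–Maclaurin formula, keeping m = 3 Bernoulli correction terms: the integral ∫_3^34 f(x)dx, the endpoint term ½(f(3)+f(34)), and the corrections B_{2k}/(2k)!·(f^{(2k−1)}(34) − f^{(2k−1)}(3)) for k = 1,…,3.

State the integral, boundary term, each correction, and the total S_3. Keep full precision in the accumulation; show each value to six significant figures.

S_3 ≈ 87.8877

∫_3^34 ln(x) dx evaluates to 85.6004.
Endpoint term: (f(3) + f(34))/2 = (1.09861 + 3.52636)/2 = 2.31249.
Integral + boundary = 87.9129.
k=1: B_{2}/(2)! × [f^{(1)}(34) − f^{(1)}(3)] = 1/12 × (0.0294118 − 0.333333) = -0.0253268.
Partial sum through k=1: 87.8876.
k=2: B_{4}/(4)! × [f^{(3)}(34) − f^{(3)}(3)] = −1/720 × (5.08854e-05 − 0.0740741) = 0.000102810.
Partial sum through k=2: 87.8877.
k=3: B_{6}/(6)! × [f^{(5)}(34) − f^{(5)}(3)] = 1/30240 × (5.28222e-07 − 0.0987654) = -3.26604e-06.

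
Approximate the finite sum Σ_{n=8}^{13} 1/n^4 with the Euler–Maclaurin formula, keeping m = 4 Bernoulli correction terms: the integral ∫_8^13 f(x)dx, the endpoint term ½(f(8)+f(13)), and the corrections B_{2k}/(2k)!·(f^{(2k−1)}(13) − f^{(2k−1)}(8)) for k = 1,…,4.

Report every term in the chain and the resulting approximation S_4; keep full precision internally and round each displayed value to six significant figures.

∫_8^13 1/x^4 dx evaluates to 0.000499320.
½[f(8) + f(13)] = ½[0.000244141 + 3.50128e-05] = 0.000139577.
So far: 0.000638896.
Order-1 term: 1/12 · (-1.07732e-05 − (-0.000122070)) = 9.27476e-06.
Partial sum through k=1: 0.000648171.
Order-2 term: −1/720 · (-1.91240e-06 − (-5.72205e-05)) = -7.68168e-08.
Partial sum through k=2: 0.000648094.
Order-3 term: 1/30240 · (-6.33693e-07 − (-5.00679e-05)) = 1.63473e-09.
Partial sum through k=3: 0.000648096.
Order-4 term: −1/1209600 · (-3.37470e-07 − (-7.04080e-05)) = -5.79287e-11.

S_4 ≈ 0.000648096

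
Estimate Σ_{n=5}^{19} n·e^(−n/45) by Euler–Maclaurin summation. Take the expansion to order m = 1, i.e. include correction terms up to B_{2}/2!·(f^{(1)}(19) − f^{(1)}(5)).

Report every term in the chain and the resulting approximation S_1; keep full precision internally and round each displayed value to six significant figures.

Integral: ∫_5^19 x·e^(−x/45) dx = 125.294.
½[f(5) + f(19)] = ½[4.47420 + 12.4562] = 8.46519.
Running total after boundary: 133.759.
Correction k=1: B_{2}/2! · (f^{(1)}(19) − f^{(1)}(5)) = 1/12 · (0.378784 − 0.795413) = -0.0347190.

S_1 ≈ 133.725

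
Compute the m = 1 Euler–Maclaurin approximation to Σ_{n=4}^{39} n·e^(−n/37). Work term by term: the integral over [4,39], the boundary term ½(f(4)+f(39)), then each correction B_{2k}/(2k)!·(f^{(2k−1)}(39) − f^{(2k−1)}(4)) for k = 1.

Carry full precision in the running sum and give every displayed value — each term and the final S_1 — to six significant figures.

∫_4^39 x·e^(−x/37) dx evaluates to 381.510.
½[f(4) + f(39)] = ½[3.59012 + 13.5924] = 8.59124.
So far: 390.101.
k=1: B_{2}/(2)! × [f^{(1)}(39) − f^{(1)}(4)] = 1/12 × (-0.0188390 − 0.800500) = -0.0682783.

S_1 ≈ 390.033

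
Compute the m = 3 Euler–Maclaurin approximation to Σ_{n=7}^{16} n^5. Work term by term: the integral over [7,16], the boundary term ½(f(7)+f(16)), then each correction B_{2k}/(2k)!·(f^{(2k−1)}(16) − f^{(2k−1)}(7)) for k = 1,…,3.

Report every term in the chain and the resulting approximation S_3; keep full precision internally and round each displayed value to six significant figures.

S_3 ≈ 3.33558e+06

Integral: ∫_7^16 x^5 dx = 2.77659e+06.
Endpoint term: (f(7) + f(16))/2 = (16807.0 + 1.04858e+06)/2 = 532692.
Running total after boundary: 3.30929e+06.
Correction k=1: B_{2}/2! · (f^{(1)}(16) − f^{(1)}(7)) = 1/12 · (327680 − 12005.0) = 26306.2.
Partial sum through k=1: 3.33559e+06.
Correction k=2: B_{4}/4! · (f^{(3)}(16) − f^{(3)}(7)) = −1/720 · (15360.0 − 2940.00) = -17.2500.
Partial sum through k=2: 3.33558e+06.
Correction k=3: B_{6}/6! · (f^{(5)}(16) − f^{(5)}(7)) = 1/30240 · (120.000 − 120.000) = 0.00000.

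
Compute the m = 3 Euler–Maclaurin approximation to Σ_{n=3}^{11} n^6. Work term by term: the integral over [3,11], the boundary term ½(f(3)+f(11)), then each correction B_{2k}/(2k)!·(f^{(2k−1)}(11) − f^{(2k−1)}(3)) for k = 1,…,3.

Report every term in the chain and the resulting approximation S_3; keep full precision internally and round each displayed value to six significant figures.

S_3 ≈ 3.74990e+06

Integral: ∫_3^11 x^6 dx = 2.78357e+06.
½[f(3) + f(11)] = ½[729.000 + 1.77156e+06] = 886145.
Running total after boundary: 3.66971e+06.
k=1: B_{2}/(2)! × [f^{(1)}(11) − f^{(1)}(3)] = 1/12 × (966306 − 1458.00) = 80404.0.
Running total after k=1: 3.75012e+06.
k=2: B_{4}/(4)! × [f^{(3)}(11) − f^{(3)}(3)] = −1/720 × (159720 − 3240.00) = -217.333.
Running total after k=2: 3.74990e+06.
k=3: B_{6}/(6)! × [f^{(5)}(11) − f^{(5)}(3)] = 1/30240 × (7920.00 − 2160.00) = 0.190476.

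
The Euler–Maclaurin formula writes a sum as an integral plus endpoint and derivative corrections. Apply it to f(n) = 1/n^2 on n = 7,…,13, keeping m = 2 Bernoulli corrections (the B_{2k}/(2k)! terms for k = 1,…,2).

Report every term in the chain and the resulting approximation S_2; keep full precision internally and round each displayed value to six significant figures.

S_2 ≈ 0.0795049

∫_7^13 1/x^2 dx evaluates to 0.0659341.
Endpoint term: (f(7) + f(13))/2 = (0.0204082 + 0.00591716)/2 = 0.0131627.
So far: 0.0790967.
Order-1 term: 1/12 · (-0.000910332 − (-0.00583090)) = 0.000410048.
After k=1: 0.0795068.
Order-2 term: −1/720 · (-6.46390e-05 − (-0.00142798)) = -1.89352e-06.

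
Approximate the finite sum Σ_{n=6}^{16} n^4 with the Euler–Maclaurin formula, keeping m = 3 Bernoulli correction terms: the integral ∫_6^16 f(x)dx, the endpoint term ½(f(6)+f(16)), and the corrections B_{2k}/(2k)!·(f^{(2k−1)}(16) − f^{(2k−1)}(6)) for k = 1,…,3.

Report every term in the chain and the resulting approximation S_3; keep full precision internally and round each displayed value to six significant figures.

The integral term ∫_6^16 x^4 dx = 208160.
Endpoint term: (f(6) + f(16))/2 = (1296.00 + 65536.0)/2 = 33416.0.
Integral + boundary = 241576.
k=1: B_{2}/(2)! × [f^{(1)}(16) − f^{(1)}(6)] = 1/12 × (16384.0 − 864.000) = 1293.33.
Running total after k=1: 242869.
k=2: B_{4}/(4)! × [f^{(3)}(16) − f^{(3)}(6)] = −1/720 × (384.000 − 144.000) = -0.333333.
Running total after k=2: 242869.
k=3: B_{6}/(6)! × [f^{(5)}(16) − f^{(5)}(6)] = 1/30240 × (0.00000 − 0.00000) = 0.00000.

S_3 ≈ 242869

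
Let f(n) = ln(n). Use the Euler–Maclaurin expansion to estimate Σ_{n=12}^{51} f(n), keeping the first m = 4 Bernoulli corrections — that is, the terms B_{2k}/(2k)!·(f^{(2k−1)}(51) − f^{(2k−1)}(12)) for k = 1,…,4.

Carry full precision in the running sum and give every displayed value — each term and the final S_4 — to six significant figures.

S_4 ≈ 134.907

∫_12^51 ln(x) dx evaluates to 131.704.
Endpoint term: (f(12) + f(51))/2 = (2.48491 + 3.93183)/2 = 3.20837.
Integral + boundary = 134.913.
Order-1 term: 1/12 · (0.0196078 − 0.0833333) = -0.00531046.
Running total after k=1: 134.907.
Order-2 term: −1/720 · (1.50772e-05 − 0.00115741) = 1.58657e-06.
Running total after k=2: 134.907.
Order-3 term: 1/30240 · (6.95601e-08 − 9.64506e-05) = -3.18720e-09.
Running total after k=3: 134.907.
Order-4 term: −1/1209600 · (8.02308e-10 − 2.00939e-05) = 1.66113e-11.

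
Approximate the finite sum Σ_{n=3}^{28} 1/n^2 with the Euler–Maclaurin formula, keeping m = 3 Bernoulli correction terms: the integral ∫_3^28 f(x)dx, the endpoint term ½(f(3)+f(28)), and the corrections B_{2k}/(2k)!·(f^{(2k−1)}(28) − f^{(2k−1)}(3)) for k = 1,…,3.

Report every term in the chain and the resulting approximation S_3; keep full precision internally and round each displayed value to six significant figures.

∫_3^28 1/x^2 dx evaluates to 0.297619.
Endpoint term: (f(3) + f(28))/2 = (0.111111 + 0.00127551)/2 = 0.0561933.
Running total after boundary: 0.353812.
Order-1 term: 1/12 · (-9.11079e-05 − (-0.0740741)) = 0.00616525.
After k=1: 0.359978.
Order-2 term: −1/720 · (-1.39451e-06 − (-0.0987654)) = -0.000137172.
After k=2: 0.359840.
Order-3 term: 1/30240 · (-5.33613e-08 − (-0.329218)) = 1.08868e-05.

S_3 ≈ 0.359851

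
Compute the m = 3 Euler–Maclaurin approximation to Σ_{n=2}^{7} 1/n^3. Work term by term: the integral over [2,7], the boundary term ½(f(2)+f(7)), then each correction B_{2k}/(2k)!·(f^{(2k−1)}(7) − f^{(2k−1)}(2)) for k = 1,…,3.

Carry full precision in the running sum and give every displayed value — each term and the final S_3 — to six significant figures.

S_3 ≈ 0.193299

The integral term ∫_2^7 1/x^3 dx = 0.114796.
Boundary: ½(f(2) + f(7)) = ½(0.125000 + 0.00291545) = 0.0639577.
Integral + boundary = 0.178754.
Order-1 term: 1/12 · (-0.00124948 − (-0.187500)) = 0.0155209.
After k=1: 0.194275.
Order-2 term: −1/720 · (-0.000509992 − (-0.937500)) = -0.00130138.
After k=2: 0.192973.
Order-3 term: 1/30240 · (-0.000437136 − (-9.84375)) = 0.000325506.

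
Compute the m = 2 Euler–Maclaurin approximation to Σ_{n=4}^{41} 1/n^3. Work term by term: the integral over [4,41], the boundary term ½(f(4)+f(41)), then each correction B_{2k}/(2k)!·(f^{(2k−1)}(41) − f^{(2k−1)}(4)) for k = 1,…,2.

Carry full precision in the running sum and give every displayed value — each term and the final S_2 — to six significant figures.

S_2 ≈ 0.0397284

∫_4^41 1/x^3 dx evaluates to 0.0309526.
Endpoint term: (f(4) + f(41))/2 = (0.0156250 + 1.45094e-05)/2 = 0.00781975.
So far: 0.0387723.
Order-1 term: 1/12 · (-1.06166e-06 − (-0.0117188)) = 0.000976474.
Running total after k=1: 0.0397488.
Order-2 term: −1/720 · (-1.26313e-08 − (-0.0146484)) = -2.03450e-05.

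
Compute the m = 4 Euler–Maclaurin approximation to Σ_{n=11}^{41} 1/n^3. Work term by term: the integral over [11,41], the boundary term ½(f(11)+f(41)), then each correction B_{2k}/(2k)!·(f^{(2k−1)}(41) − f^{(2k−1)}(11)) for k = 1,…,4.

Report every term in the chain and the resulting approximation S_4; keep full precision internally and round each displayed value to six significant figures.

The integral term ∫_11^41 1/x^3 dx = 0.00383479.
Endpoint term: (f(11) + f(41))/2 = (0.000751315 + 1.45094e-05)/2 = 0.000382912.
Running total after boundary: 0.00421770.
k=1: B_{2}/(2)! × [f^{(1)}(41) − f^{(1)}(11)] = 1/12 × (-1.06166e-06 − (-0.000204904)) = 1.69869e-05.
Partial sum through k=1: 0.00423469.
k=2: B_{4}/(4)! × [f^{(3)}(41) − f^{(3)}(11)] = −1/720 × (-1.26313e-08 − (-3.38684e-05)) = -4.70220e-08.
Partial sum through k=2: 0.00423464.
k=3: B_{6}/(6)! × [f^{(5)}(41) − f^{(5)}(11)] = 1/30240 × (-3.15595e-10 − (-1.17560e-05)) = 3.88746e-10.
Partial sum through k=3: 0.00423464.
k=4: B_{8}/(8)! × [f^{(7)}(41) − f^{(7)}(11)] = −1/1209600 × (-1.35174e-11 − (-6.99530e-06)) = -5.78314e-12.

S_4 ≈ 0.00423464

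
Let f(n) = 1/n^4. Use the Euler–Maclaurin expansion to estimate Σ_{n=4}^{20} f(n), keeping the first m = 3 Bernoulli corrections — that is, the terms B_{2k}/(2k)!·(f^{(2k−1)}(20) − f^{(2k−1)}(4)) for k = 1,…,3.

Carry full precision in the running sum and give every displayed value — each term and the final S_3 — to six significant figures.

Integral: ∫_4^20 1/x^4 dx = 0.00516667.
Endpoint term: (f(4) + f(20))/2 = (0.00390625 + 6.25000e-06)/2 = 0.00195625.
Integral + boundary = 0.00712292.
Order-1 term: 1/12 · (-1.25000e-06 − (-0.00390625)) = 0.000325417.
Running total after k=1: 0.00744833.
Order-2 term: −1/720 · (-9.37500e-08 − (-0.00732422)) = -1.01724e-05.
Running total after k=2: 0.00743816.
Order-3 term: 1/30240 · (-1.31250e-08 − (-0.0256348)) = 8.47710e-07.

S_3 ≈ 0.00743901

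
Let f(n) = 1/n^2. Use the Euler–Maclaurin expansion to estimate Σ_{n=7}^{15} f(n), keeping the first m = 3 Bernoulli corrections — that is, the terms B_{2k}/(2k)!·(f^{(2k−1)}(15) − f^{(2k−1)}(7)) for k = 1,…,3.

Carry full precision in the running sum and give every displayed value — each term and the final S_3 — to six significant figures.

∫_7^15 1/x^2 dx evaluates to 0.0761905.
Endpoint term: (f(7) + f(15))/2 = (0.0204082 + 0.00444444)/2 = 0.0124263.
So far: 0.0886168.
Order-1 term: 1/12 · (-0.000592593 − (-0.00583090)) = 0.000436526.
After k=1: 0.0890533.
Order-2 term: −1/720 · (-3.16049e-05 − (-0.00142798)) = -1.93940e-06.
After k=2: 0.0890514.
Order-3 term: 1/30240 · (-4.21399e-06 − (-0.000874271)) = 2.87717e-08.

S_3 ≈ 0.0890514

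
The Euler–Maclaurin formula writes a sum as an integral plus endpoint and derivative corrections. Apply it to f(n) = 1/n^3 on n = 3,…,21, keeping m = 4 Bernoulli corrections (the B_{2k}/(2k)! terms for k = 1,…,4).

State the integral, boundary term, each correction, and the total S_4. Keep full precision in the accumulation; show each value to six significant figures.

∫_3^21 1/x^3 dx evaluates to 0.0544218.
½[f(3) + f(21)] = ½[0.0370370 + 0.000107980] = 0.0185725.
So far: 0.0729943.
k=1: B_{2}/(2)! × [f^{(1)}(21) − f^{(1)}(3)] = 1/12 × (-1.54257e-05 − (-0.0370370)) = 0.00308513.
Running total after k=1: 0.0760794.
k=2: B_{4}/(4)! × [f^{(3)}(21) − f^{(3)}(3)] = −1/720 × (-6.99577e-07 − (-0.0823045)) = -0.000114311.
Running total after k=2: 0.0759651.
k=3: B_{6}/(6)! × [f^{(5)}(21) − f^{(5)}(3)] = 1/30240 × (-6.66264e-08 − (-0.384088)) = 1.27013e-05.
Running total after k=3: 0.0759778.
k=4: B_{8}/(8)! × [f^{(7)}(21) − f^{(7)}(3)] = −1/1209600 × (-1.08778e-08 − (-3.07270)) = -2.54026e-06.

S_4 ≈ 0.0759753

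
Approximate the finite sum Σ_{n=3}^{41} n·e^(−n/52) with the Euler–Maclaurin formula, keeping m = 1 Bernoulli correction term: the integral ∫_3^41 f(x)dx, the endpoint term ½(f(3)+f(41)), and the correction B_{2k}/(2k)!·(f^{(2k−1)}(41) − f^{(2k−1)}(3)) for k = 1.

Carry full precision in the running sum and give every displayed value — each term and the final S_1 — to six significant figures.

S_1 ≈ 512.165

The integral term ∫_3^41 x·e^(−x/52) dx = 501.497.
Boundary: ½(f(3) + f(41)) = ½(2.83182 + 18.6363) = 10.7341.
So far: 512.231.
Order-1 term: 1/12 · (0.0961534 − 0.889482) = -0.0661107.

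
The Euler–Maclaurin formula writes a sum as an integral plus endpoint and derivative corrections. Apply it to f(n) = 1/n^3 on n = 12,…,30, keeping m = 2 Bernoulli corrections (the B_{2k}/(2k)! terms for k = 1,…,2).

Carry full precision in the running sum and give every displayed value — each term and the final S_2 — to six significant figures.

The integral term ∫_12^30 1/x^3 dx = 0.00291667.
Boundary: ½(f(12) + f(30)) = ½(0.000578704 + 3.70370e-05) = 0.000307870.
Integral + boundary = 0.00322454.
Order-1 term: 1/12 · (-3.70370e-06 − (-0.000144676)) = 1.17477e-05.
Partial sum through k=1: 0.00323628.
Order-2 term: −1/720 · (-8.23045e-08 − (-2.00939e-05)) = -2.77939e-08.

S_2 ≈ 0.00323626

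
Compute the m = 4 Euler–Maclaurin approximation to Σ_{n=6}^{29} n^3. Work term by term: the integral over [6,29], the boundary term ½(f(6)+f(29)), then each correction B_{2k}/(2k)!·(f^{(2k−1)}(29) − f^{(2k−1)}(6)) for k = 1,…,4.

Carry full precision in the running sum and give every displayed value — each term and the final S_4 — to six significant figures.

Integral: ∫_6^29 x^3 dx = 176496.
Boundary: ½(f(6) + f(29)) = ½(216.000 + 24389.0) = 12302.5.
Running total after boundary: 188799.
Order-1 term: 1/12 · (2523.00 − 108.000) = 201.250.
After k=1: 189000.
Order-2 term: −1/720 · (6.00000 − 6.00000) = 0.00000.
After k=2: 189000.
Order-3 term: 1/30240 · (0.00000 − 0.00000) = 0.00000.
After k=3: 189000.
Order-4 term: −1/1209600 · (0.00000 − 0.00000) = 0.00000.

S_4 ≈ 189000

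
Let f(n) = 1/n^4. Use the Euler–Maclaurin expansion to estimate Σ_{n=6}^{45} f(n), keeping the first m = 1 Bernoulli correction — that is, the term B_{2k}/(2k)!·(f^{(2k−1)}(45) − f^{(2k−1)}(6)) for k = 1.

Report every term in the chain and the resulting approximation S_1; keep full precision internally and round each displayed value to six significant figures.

∫_6^45 1/x^4 dx evaluates to 0.00153955.
Boundary: ½(f(6) + f(45)) = ½(0.000771605 + 2.43865e-07) = 0.000385924.
So far: 0.00192548.
k=1: B_{2}/(2)! × [f^{(1)}(45) − f^{(1)}(6)] = 1/12 × (-2.16769e-08 − (-0.000514403)) = 4.28651e-05.

S_1 ≈ 0.00196834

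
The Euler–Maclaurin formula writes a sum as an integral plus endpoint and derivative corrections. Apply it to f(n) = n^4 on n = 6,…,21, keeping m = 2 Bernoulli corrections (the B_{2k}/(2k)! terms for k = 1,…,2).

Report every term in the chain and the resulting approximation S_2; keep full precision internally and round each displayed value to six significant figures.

Integral: ∫_6^21 x^4 dx = 815265.
½[f(6) + f(21)] = ½[1296.00 + 194481] = 97888.5.
So far: 913154.
k=1: B_{2}/(2)! × [f^{(1)}(21) − f^{(1)}(6)] = 1/12 × (37044.0 − 864.000) = 3015.00.
Running total after k=1: 916168.
k=2: B_{4}/(4)! × [f^{(3)}(21) − f^{(3)}(6)] = −1/720 × (504.000 − 144.000) = -0.500000.

S_2 ≈ 916168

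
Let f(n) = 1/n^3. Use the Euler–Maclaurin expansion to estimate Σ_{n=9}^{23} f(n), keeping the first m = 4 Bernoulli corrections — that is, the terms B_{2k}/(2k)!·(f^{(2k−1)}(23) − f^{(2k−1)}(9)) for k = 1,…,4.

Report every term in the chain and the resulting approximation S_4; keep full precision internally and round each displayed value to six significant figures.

S_4 ≈ 0.00599168

Integral: ∫_9^23 1/x^3 dx = 0.00522766.
Endpoint term: (f(9) + f(23))/2 = (0.00137174 + 8.21895e-05)/2 = 0.000726966.
So far: 0.00595463.
Correction k=1: B_{2}/2! · (f^{(1)}(23) − f^{(1)}(9)) = 1/12 · (-1.07204e-05 − (-0.000457247)) = 3.72106e-05.
Partial sum through k=1: 0.00599184.
Correction k=2: B_{4}/4! · (f^{(3)}(23) − f^{(3)}(9)) = −1/720 · (-4.05307e-07 − (-0.000112901)) = -1.56243e-07.
Partial sum through k=2: 0.00599168.
Correction k=3: B_{6}/6! · (f^{(5)}(23) − f^{(5)}(9)) = 1/30240 · (-3.21794e-08 − (-5.85410e-05)) = 1.93482e-09.
Partial sum through k=3: 0.00599168.
Correction k=4: B_{8}/8! · (f^{(7)}(23) − f^{(7)}(9)) = −1/1209600 · (-4.37980e-09 − (-5.20365e-05)) = -4.30160e-11.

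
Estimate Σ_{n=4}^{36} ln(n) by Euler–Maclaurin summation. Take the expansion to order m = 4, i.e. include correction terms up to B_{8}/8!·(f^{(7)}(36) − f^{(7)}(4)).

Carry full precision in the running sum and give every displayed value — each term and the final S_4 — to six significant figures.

S_4 ≈ 93.9279

∫_4^36 ln(x) dx evaluates to 91.4615.
Boundary: ½(f(4) + f(36)) = ½(1.38629 + 3.58352) = 2.48491.
Integral + boundary = 93.9464.
k=1: B_{2}/(2)! × [f^{(1)}(36) − f^{(1)}(4)] = 1/12 × (0.0277778 − 0.250000) = -0.0185185.
Partial sum through k=1: 93.9279.
k=2: B_{4}/(4)! × [f^{(3)}(36) − f^{(3)}(4)] = −1/720 × (4.28669e-05 − 0.0312500) = 4.33432e-05.
Partial sum through k=2: 93.9279.
k=3: B_{6}/(6)! × [f^{(5)}(36) − f^{(5)}(4)] = 1/30240 × (3.96916e-07 − 0.0234375) = -7.75036e-07.
Partial sum through k=3: 93.9279.
k=4: B_{8}/(8)! × [f^{(7)}(36) − f^{(7)}(4)] = −1/1209600 × (9.18787e-09 − 0.0439453) = 3.63304e-08.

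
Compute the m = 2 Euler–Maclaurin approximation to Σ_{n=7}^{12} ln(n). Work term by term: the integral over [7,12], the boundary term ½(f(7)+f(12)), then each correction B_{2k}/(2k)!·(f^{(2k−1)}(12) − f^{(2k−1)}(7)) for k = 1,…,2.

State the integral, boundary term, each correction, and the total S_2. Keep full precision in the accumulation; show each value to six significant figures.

Integral: ∫_7^12 ln(x) dx = 11.1975.
½[f(7) + f(12)] = ½[1.94591 + 2.48491] = 2.21541.
Running total after boundary: 13.4129.
k=1: B_{2}/(2)! × [f^{(1)}(12) − f^{(1)}(7)] = 1/12 × (0.0833333 − 0.142857) = -0.00496032.
Running total after k=1: 13.4080.
k=2: B_{4}/(4)! × [f^{(3)}(12) − f^{(3)}(7)] = −1/720 × (0.00115741 − 0.00583090) = 6.49097e-06.

S_2 ≈ 13.4080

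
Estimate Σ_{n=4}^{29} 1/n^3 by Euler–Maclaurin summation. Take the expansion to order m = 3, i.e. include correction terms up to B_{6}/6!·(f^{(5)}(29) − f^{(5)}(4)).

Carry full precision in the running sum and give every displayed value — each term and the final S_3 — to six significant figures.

S_3 ≈ 0.0394456

The integral term ∫_4^29 1/x^3 dx = 0.0306555.
Endpoint term: (f(4) + f(29))/2 = (0.0156250 + 4.10021e-05)/2 = 0.00783300.
So far: 0.0384885.
Correction k=1: B_{2}/2! · (f^{(1)}(29) − f^{(1)}(4)) = 1/12 · (-4.24160e-06 − (-0.0117188)) = 0.000976209.
After k=1: 0.0394647.
Correction k=2: B_{4}/4! · (f^{(3)}(29) − f^{(3)}(4)) = −1/720 · (-1.00870e-07 − (-0.0146484)) = -2.03449e-05.
After k=2: 0.0394443.
Correction k=3: B_{6}/6! · (f^{(5)}(29) − f^{(5)}(4)) = 1/30240 · (-5.03752e-09 − (-0.0384521)) = 1.27157e-06.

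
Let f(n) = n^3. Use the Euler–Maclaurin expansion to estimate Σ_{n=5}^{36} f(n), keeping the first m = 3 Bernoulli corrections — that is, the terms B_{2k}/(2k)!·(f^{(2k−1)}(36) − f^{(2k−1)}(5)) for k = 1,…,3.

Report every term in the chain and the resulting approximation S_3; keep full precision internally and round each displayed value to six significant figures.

S_3 ≈ 443456

∫_5^36 x^3 dx evaluates to 419748.
½[f(5) + f(36)] = ½[125.000 + 46656.0] = 23390.5.
Running total after boundary: 443138.
Correction k=1: B_{2}/2! · (f^{(1)}(36) − f^{(1)}(5)) = 1/12 · (3888.00 − 75.0000) = 317.750.
Running total after k=1: 443456.
Correction k=2: B_{4}/4! · (f^{(3)}(36) − f^{(3)}(5)) = −1/720 · (6.00000 − 6.00000) = 0.00000.
Running total after k=2: 443456.
Correction k=3: B_{6}/6! · (f^{(5)}(36) − f^{(5)}(5)) = 1/30240 · (0.00000 − 0.00000) = 0.00000.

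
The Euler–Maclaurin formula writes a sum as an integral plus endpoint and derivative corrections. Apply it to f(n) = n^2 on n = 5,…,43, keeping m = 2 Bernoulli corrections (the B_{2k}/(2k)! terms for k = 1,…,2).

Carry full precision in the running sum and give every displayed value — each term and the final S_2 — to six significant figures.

S_2 ≈ 27404.0

∫_5^43 x^2 dx evaluates to 26460.7.
Boundary: ½(f(5) + f(43)) = ½(25.0000 + 1849.00) = 937.000.
So far: 27397.7.
Order-1 term: 1/12 · (86.0000 − 10.0000) = 6.33333.
Running total after k=1: 27404.0.
Order-2 term: −1/720 · (0.00000 − 0.00000) = 0.00000.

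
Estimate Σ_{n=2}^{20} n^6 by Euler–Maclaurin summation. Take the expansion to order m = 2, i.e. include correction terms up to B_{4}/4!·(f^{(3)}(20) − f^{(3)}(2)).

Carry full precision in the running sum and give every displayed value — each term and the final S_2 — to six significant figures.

∫_2^20 x^6 dx evaluates to 1.82857e+08.
Boundary: ½(f(2) + f(20)) = ½(64.0000 + 6.40000e+07) = 3.20000e+07.
So far: 2.14857e+08.
Correction k=1: B_{2}/2! · (f^{(1)}(20) − f^{(1)}(2)) = 1/12 · (1.92000e+07 − 192.000) = 1.59998e+06.
Partial sum through k=1: 2.16457e+08.
Correction k=2: B_{4}/4! · (f^{(3)}(20) − f^{(3)}(2)) = −1/720 · (960000 − 960.000) = -1332.00.

S_2 ≈ 2.16456e+08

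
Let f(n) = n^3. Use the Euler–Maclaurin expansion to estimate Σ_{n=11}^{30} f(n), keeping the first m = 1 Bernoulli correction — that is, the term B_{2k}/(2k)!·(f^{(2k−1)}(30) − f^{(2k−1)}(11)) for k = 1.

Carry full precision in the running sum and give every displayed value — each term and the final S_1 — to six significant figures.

S_1 ≈ 213200

The integral term ∫_11^30 x^3 dx = 198840.
½[f(11) + f(30)] = ½[1331.00 + 27000.0] = 14165.5.
Running total after boundary: 213005.
k=1: B_{2}/(2)! × [f^{(1)}(30) − f^{(1)}(11)] = 1/12 × (2700.00 − 363.000) = 194.750.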